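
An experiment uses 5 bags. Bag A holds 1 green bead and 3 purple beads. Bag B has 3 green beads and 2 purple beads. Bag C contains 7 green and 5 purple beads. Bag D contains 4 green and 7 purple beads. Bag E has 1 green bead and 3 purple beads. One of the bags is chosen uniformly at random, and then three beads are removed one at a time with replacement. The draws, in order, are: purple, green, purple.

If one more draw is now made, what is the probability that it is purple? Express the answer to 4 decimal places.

For each hypothesis, P(data | H) works out to: P(data | bag A) = (3/4)(1/4)(3/4) = 0.14062; P(data | bag B) = (2/5)(3/5)(2/5) = 0.096; P(data | bag C) = (5/12)(7/12)(5/12) = 0.10127; P(data | bag D) = (7/11)(4/11)(7/11) = 0.14726; P(data | bag E) = (3/4)(1/4)(3/4) = 0.14062.
The prior-weighted likelihoods are 1/5 · 0.14062 = 0.028125, 1/5 · 0.096 = 0.0192, 1/5 · 0.10127 = 0.020255, 1/5 · 0.14726 = 0.029452, 1/5 · 0.14062 = 0.028125; these sum to 0.12516.
The posterior is then P(bag A | data) = 0.22472, P(bag B | data) = 0.15341, P(bag C | data) = 0.16183, P(bag D | data) = 0.23532, P(bag E | data) = 0.22472.
So P(purple next | data) = Σ P(purple next | H) P(H | data) = (3/4)(0.22472) + (2/5)(0.15341) + (5/12)(0.16183) + (7/11)(0.23532) + (3/4)(0.22472) = 0.61562.

0.6156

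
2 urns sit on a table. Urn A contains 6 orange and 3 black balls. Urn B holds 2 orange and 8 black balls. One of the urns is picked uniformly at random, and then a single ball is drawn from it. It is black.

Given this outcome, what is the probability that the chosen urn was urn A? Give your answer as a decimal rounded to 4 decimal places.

Compute the likelihood of this draw for each case: P(data | urn A) = (3/9) = 1/3; P(data | urn B) = (8/10) = 4/5.
Multiplying each by its prior: 1/2 · 1/3 = 1/6, 1/2 · 4/5 = 2/5; these sum to 17/30.
By Bayes' rule, P(urn A | data) = (1/6) / (17/30) = 5/17.

0.2941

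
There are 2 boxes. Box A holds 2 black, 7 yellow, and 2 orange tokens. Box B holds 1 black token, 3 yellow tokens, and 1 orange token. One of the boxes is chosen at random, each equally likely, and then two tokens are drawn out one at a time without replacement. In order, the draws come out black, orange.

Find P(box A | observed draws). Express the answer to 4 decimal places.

Under each hypothesis, the probability of the observed sequence is: P(data | box A) = (2/11)(2/10) = 2/55; P(data | box B) = (1/5)(1/4) = 1/20.
The prior-weighted likelihoods are 1/2 · 2/55 = 1/55, 1/2 · 1/20 = 1/40; with total 19/440.
By Bayes' rule, P(box A | data) = (1/55) / (19/440) = 8/19.

0.4211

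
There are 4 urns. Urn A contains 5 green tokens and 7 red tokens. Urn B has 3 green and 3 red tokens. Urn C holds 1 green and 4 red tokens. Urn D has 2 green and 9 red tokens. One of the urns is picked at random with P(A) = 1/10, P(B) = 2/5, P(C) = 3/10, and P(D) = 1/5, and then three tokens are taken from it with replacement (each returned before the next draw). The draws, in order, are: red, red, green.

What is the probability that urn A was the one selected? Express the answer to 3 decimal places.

0.112

The likelihood of the observed sequence under each hypothesis: P(data | urn A) = (7/12)(7/12)(5/12) = 0.14178; P(data | urn B) = (3/6)(3/6)(3/6) = 0.125; P(data | urn C) = (4/5)(4/5)(1/5) = 0.128; P(data | urn D) = (9/11)(9/11)(2/11) = 0.12171.
Multiplying each by its prior: 1/10 · 0.14178 = 0.014178, 2/5 · 0.125 = 0.05, 3/10 · 0.128 = 0.0384, 1/5 · 0.12171 = 0.024343; with total 0.12692.
Hence P(urn A | data) = (0.014178) / (0.12692) = 0.11171.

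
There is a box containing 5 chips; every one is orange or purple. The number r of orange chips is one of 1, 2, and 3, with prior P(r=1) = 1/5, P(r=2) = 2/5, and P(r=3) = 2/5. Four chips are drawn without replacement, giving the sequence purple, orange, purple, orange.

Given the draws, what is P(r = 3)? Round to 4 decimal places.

Under each hypothesis, the probability of the observed sequence is: P(data | r = 1) = (4/5)(1/4)(3/3)(0/2) = 0; P(data | r = 2) = (3/5)(2/4)(2/3)(1/2) = 1/10; P(data | r = 3) = (2/5)(3/4)(1/3)(2/2) = 1/10.
Weighting by the prior gives 1/5 · 0 = 0, 2/5 · 1/10 = 1/25, 2/5 · 1/10 = 1/25; with total 2/25.
Hence P(r = 3 | data) = (1/25) / (2/25) = 1/2.

0.5000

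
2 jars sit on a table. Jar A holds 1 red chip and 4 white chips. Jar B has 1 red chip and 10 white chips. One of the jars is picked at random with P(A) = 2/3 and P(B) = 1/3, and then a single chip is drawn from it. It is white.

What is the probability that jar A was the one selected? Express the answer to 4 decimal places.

0.6377

For each hypothesis, P(data | H) works out to: P(data | jar A) = (4/5) = 4/5; P(data | jar B) = (10/11) = 10/11.
The prior-weighted likelihoods are 2/3 · 4/5 = 8/15, 1/3 · 10/11 = 10/33; with total 46/55.
Therefore the posterior P(jar A | data) = (8/15) / (46/55) = 44/69.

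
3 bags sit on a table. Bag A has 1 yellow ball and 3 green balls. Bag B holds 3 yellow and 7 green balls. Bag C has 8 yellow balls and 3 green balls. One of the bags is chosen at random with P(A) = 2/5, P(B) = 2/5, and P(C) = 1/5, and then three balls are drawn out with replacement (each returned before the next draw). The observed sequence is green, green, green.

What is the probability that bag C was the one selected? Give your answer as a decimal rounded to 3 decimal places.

0.013

Compute the likelihood of the observed sequence for each case: P(data | bag A) = (3/4)(3/4)(3/4) = 0.42188; P(data | bag B) = (7/10)(7/10)(7/10) = 0.343; P(data | bag C) = (3/11)(3/11)(3/11) = 0.020285.
Weighting by the prior gives 2/5 · 0.42188 = 0.16875, 2/5 · 0.343 = 0.1372, 1/5 · 0.020285 = 0.0040571; summing to 0.31001.
Therefore the posterior P(bag C | data) = (0.0040571) / (0.31001) = 0.013087.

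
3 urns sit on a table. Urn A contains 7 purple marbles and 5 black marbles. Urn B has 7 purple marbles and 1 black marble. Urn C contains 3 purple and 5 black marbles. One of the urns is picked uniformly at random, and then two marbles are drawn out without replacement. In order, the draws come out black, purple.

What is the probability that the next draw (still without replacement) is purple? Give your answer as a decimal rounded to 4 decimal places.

Under each hypothesis, the probability of the observed sequence is: P(data | urn A) = (5/12)(7/11) = 35/132; P(data | urn B) = (1/8)(7/7) = 1/8; P(data | urn C) = (5/8)(3/7) = 15/56.
Weighting by the prior gives 1/3 · 35/132 = 35/396, 1/3 · 1/8 = 1/24, 1/3 · 15/56 = 5/56; with total 152/693.
The posterior is then P(urn A | data) = 0.40296, P(urn B | data) = 0.18997, P(urn C | data) = 0.40707.
Averaging over the posterior, P(purple next | data) = (3/5)(0.40296) + (1)(0.18997) + (1/3)(0.40707) = 0.56743.

0.5674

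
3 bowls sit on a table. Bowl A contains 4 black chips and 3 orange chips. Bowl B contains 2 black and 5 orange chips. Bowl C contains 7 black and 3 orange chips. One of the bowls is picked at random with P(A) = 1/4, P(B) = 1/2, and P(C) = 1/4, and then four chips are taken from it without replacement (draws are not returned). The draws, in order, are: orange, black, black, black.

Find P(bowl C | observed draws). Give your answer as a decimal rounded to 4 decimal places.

The likelihood of the observed sequence under each hypothesis: P(data | bowl A) = (3/7)(4/6)(3/5)(2/4) = 0.085714; P(data | bowl B) = (5/7)(2/6)(1/5)(0/4) = 0; P(data | bowl C) = (3/10)(7/9)(6/8)(5/7) = 0.125.
The prior-weighted likelihoods are 1/4 · 0.085714 = 0.021429, 1/2 · 0 = 0, 1/4 · 0.125 = 0.03125; with total 0.052679.
So P(bowl C | data) = (0.03125) / (0.052679) = 0.59322.

0.5932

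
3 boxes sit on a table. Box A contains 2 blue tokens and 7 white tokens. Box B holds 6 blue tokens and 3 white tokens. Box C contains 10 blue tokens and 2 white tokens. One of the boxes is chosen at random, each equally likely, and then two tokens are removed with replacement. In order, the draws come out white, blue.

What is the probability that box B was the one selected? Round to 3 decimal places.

0.416

The likelihood of the observed sequence under each hypothesis: P(data | box A) = (7/9)(2/9) = 14/81; P(data | box B) = (3/9)(6/9) = 2/9; P(data | box C) = (2/12)(10/12) = 5/36.
The prior-weighted likelihoods are 1/3 · 14/81 = 14/243, 1/3 · 2/9 = 2/27, 1/3 · 5/36 = 5/108; these sum to 173/972.
By Bayes' rule, P(box B | data) = (2/27) / (173/972) = 72/173.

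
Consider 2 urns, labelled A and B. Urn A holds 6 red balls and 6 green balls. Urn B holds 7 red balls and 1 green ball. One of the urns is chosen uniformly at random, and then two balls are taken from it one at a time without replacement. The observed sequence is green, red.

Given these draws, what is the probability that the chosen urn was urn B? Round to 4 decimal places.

0.3143

Compute the likelihood of the observed sequence for each case: P(data | urn A) = (6/12)(6/11) = 3/11; P(data | urn B) = (1/8)(7/7) = 1/8.
Weighting by the prior gives 1/2 · 3/11 = 3/22, 1/2 · 1/8 = 1/16; with total 35/176.
So P(urn B | data) = (1/16) / (35/176) = 11/35.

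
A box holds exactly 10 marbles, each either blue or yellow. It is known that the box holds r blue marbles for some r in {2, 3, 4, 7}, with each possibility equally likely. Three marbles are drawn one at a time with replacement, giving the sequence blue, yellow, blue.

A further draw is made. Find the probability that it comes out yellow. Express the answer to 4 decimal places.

The likelihood of the observed sequence under each hypothesis: P(data | r = 2) = (2/10)(8/10)(2/10) = 0.032; P(data | r = 3) = (3/10)(7/10)(3/10) = 0.063; P(data | r = 4) = (4/10)(6/10)(4/10) = 0.096; P(data | r = 7) = (7/10)(3/10)(7/10) = 0.147.
The prior-weighted likelihoods are 1/4 · 0.032 = 0.008, 1/4 · 0.063 = 0.01575, 1/4 · 0.096 = 0.024, 1/4 · 0.147 = 0.03675; with total 0.0845.
Dividing through by the total gives posterior P(r = 2 | data) = 0.094675, P(r = 3 | data) = 0.18639, P(r = 4 | data) = 0.28402, P(r = 7 | data) = 0.43491.
So P(yellow next | data) = Σ P(yellow next | H) P(H | data) = (4/5)(0.094675) + (7/10)(0.18639) + (3/5)(0.28402) + (3/10)(0.43491) = 0.5071.

0.5071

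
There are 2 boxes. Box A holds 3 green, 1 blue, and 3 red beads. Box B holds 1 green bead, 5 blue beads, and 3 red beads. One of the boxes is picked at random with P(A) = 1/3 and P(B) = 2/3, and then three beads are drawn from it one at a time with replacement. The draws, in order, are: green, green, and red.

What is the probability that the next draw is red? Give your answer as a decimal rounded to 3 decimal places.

0.420

For each hypothesis, P(data | H) works out to: P(data | box A) = (3/7)(3/7)(3/7) = 0.078717; P(data | box B) = (1/9)(1/9)(3/9) = 0.0041152.
Multiplying each by its prior: 1/3 · 0.078717 = 0.026239, 2/3 · 0.0041152 = 0.0027435; these sum to 0.028983.
The posterior is then P(box A | data) = 0.90534, P(box B | data) = 0.09466.
Averaging over the posterior, P(red next | data) = (3/7)(0.90534) + (1/3)(0.09466) = 0.41956.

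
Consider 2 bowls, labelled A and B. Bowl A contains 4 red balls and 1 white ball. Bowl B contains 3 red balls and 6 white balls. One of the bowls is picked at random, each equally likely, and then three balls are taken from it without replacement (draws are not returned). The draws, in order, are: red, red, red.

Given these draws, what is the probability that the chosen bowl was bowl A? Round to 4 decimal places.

0.9711

Compute the likelihood of the observed sequence for each case: P(data | bowl A) = (4/5)(3/4)(2/3) = 2/5; P(data | bowl B) = (3/9)(2/8)(1/7) = 1/84.
Multiplying each by its prior: 1/2 · 2/5 = 1/5, 1/2 · 1/84 = 1/168; with total 173/840.
Therefore the posterior P(bowl A | data) = (1/5) / (173/840) = 168/173.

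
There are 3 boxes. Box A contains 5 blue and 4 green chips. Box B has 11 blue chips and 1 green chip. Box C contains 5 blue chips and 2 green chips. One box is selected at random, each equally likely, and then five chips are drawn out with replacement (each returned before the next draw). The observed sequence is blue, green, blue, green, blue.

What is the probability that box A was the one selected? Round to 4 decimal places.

0.4911

Compute the likelihood of the observed sequence for each case: P(data | box A) = (5/9)(4/9)(5/9)(4/9)(5/9) = 0.03387; P(data | box B) = (11/12)(1/12)(11/12)(1/12)(11/12) = 0.005349; P(data | box C) = (5/7)(2/7)(5/7)(2/7)(5/7) = 0.02975.
Multiplying each by its prior: 1/3 · 0.03387 = 0.01129, 1/3 · 0.005349 = 0.001783, 1/3 · 0.02975 = 0.0099165; summing to 0.02299.
So P(box A | data) = (0.01129) / (0.02299) = 0.4911.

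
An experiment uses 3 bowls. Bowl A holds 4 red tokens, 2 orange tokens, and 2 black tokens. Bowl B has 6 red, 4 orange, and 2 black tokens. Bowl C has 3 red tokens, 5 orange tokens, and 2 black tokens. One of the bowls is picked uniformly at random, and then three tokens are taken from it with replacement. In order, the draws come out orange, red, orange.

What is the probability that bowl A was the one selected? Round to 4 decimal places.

0.1931

For each hypothesis, P(data | H) works out to: P(data | bowl A) = (2/8)(4/8)(2/8) = 0.03125; P(data | bowl B) = (4/12)(6/12)(4/12) = 0.055556; P(data | bowl C) = (5/10)(3/10)(5/10) = 0.075.
Multiplying each by its prior: 1/3 · 0.03125 = 0.010417, 1/3 · 0.055556 = 0.018519, 1/3 · 0.075 = 0.025; these sum to 0.053935.
Hence P(bowl A | data) = (0.010417) / (0.053935) = 0.19313.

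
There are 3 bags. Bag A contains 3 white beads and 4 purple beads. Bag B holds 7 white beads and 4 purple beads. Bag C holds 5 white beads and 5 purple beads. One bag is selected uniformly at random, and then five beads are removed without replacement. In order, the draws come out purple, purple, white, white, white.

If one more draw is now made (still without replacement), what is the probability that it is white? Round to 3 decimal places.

0.406

Under each hypothesis, the probability of the observed sequence is: P(data | bag A) = (4/7)(3/6)(3/5)(2/4)(1/3) = 0.028571; P(data | bag B) = (4/11)(3/10)(7/9)(6/8)(5/7) = 0.045455; P(data | bag C) = (5/10)(4/9)(5/8)(4/7)(3/6) = 0.039683.
The prior-weighted likelihoods are 1/3 · 0.028571 = 0.0095238, 1/3 · 0.045455 = 0.015152, 1/3 · 0.039683 = 0.013228; with total 0.037903.
Normalising, the posterior is P(bag A | data) = 0.25127, P(bag B | data) = 0.39975, P(bag C | data) = 0.34898.
The predictive probability is P(white next | data) = (0)(0.25127) + (2/3)(0.39975) + (2/5)(0.34898) = 0.40609.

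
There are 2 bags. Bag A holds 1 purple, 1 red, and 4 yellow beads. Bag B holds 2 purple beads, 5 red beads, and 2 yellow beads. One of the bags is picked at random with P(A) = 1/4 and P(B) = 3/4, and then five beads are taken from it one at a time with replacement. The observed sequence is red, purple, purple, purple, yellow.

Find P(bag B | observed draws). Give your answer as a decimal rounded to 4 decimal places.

Compute the likelihood of the observed sequence for each case: P(data | bag A) = (1/6)(1/6)(1/6)(1/6)(4/6) = 0.0005144; P(data | bag B) = (5/9)(2/9)(2/9)(2/9)(2/9) = 0.0013548.
Weighting by the prior gives 1/4 · 0.0005144 = 0.0001286, 3/4 · 0.0013548 = 0.0010161; summing to 0.0011447.
Therefore the posterior P(bag B | data) = (0.0010161) / (0.0011447) = 0.88766.

0.8877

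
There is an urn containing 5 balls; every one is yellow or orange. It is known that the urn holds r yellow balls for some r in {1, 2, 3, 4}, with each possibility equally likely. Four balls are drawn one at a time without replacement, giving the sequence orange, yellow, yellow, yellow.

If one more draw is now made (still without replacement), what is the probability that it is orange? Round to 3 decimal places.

0.333

The likelihood of the observed sequence under each hypothesis: P(data | r = 1) = (4/5)(1/4)(0/3) = 0; P(data | r = 2) = (3/5)(2/4)(1/3)(0/2) = 0; P(data | r = 3) = (2/5)(3/4)(2/3)(1/2) = 1/10; P(data | r = 4) = (1/5)(4/4)(3/3)(2/2) = 1/5.
Multiplying each by its prior: 1/4 · 0 = 0, 1/4 · 0 = 0, 1/4 · 1/10 = 1/40, 1/4 · 1/5 = 1/20; summing to 3/40.
The posterior is then P(r = 1 | data) = 0, P(r = 2 | data) = 0, P(r = 3 | data) = 1/3, P(r = 4 | data) = 2/3.
The predictive probability is P(orange next | data) = (1)(1/3) + (0)(2/3) = 1/3.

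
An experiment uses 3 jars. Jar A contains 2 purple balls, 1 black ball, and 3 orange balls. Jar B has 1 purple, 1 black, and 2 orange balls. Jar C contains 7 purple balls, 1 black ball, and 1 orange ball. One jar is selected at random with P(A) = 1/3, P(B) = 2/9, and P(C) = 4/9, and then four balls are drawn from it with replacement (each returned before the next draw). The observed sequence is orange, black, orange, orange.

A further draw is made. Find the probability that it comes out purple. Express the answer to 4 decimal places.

0.2940

For each hypothesis, P(data | H) works out to: P(data | jar A) = (3/6)(1/6)(3/6)(3/6) = 0.020833; P(data | jar B) = (2/4)(1/4)(2/4)(2/4) = 0.03125; P(data | jar C) = (1/9)(1/9)(1/9)(1/9) = 0.00015242.
Weighting by the prior gives 1/3 · 0.020833 = 0.0069444, 2/9 · 0.03125 = 0.0069444, 4/9 · 0.00015242 = 6.774e-05; these sum to 0.013957.
Dividing through by the total gives posterior P(jar A | data) = 0.49757, P(jar B | data) = 0.49757, P(jar C | data) = 0.0048536.
The predictive probability is P(purple next | data) = (1/3)(0.49757) + (1/4)(0.49757) + (7/9)(0.0048536) = 0.29403.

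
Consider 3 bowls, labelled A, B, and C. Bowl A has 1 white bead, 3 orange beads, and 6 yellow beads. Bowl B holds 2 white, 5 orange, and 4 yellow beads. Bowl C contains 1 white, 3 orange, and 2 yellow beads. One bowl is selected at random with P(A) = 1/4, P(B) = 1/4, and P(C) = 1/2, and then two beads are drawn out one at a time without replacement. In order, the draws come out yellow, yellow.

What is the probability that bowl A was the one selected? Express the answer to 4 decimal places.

0.5789

Under each hypothesis, the probability of the observed sequence is: P(data | bowl A) = (6/10)(5/9) = 1/3; P(data | bowl B) = (4/11)(3/10) = 6/55; P(data | bowl C) = (2/6)(1/5) = 1/15.
Weighting by the prior gives 1/4 · 1/3 = 1/12, 1/4 · 6/55 = 3/110, 1/2 · 1/15 = 1/30; summing to 19/132.
By Bayes' rule, P(bowl A | data) = (1/12) / (19/132) = 11/19.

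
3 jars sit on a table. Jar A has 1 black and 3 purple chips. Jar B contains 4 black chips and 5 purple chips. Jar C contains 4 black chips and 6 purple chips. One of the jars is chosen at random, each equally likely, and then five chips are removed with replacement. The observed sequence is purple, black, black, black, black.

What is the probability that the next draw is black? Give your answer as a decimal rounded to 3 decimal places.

0.413

Under each hypothesis, the probability of the observed sequence is: P(data | jar A) = (3/4)(1/4)(1/4)(1/4)(1/4) = 0.0029297; P(data | jar B) = (5/9)(4/9)(4/9)(4/9)(4/9) = 0.021677; P(data | jar C) = (6/10)(4/10)(4/10)(4/10)(4/10) = 0.01536.
The prior-weighted likelihoods are 1/3 · 0.0029297 = 0.00097656, 1/3 · 0.021677 = 0.0072256, 1/3 · 0.01536 = 0.00512; summing to 0.013322.
The posterior is then P(jar A | data) = 0.073303, P(jar B | data) = 0.54238, P(jar C | data) = 0.38432.
Averaging over the posterior, P(black next | data) = (1/4)(0.073303) + (4/9)(0.54238) + (2/5)(0.38432) = 0.41311.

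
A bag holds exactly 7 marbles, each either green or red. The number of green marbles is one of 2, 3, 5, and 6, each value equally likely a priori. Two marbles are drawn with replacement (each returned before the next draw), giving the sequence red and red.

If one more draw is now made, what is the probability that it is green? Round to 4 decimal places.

0.3851

Compute the likelihood of the observed sequence for each case: P(data | r = 2) = (5/7)(5/7) = 25/49; P(data | r = 3) = (4/7)(4/7) = 16/49; P(data | r = 5) = (2/7)(2/7) = 4/49; P(data | r = 6) = (1/7)(1/7) = 1/49.
The prior-weighted likelihoods are 1/4 · 25/49 = 25/196, 1/4 · 16/49 = 4/49, 1/4 · 4/49 = 1/49, 1/4 · 1/49 = 1/196; summing to 23/98.
Normalising, the posterior is P(r = 2 | data) = 25/46, P(r = 3 | data) = 8/23, P(r = 5 | data) = 2/23, P(r = 6 | data) = 1/46.
So P(green next | data) = Σ P(green next | H) P(H | data) = (2/7)(25/46) + (3/7)(8/23) + (5/7)(2/23) + (6/7)(1/46) = 62/161.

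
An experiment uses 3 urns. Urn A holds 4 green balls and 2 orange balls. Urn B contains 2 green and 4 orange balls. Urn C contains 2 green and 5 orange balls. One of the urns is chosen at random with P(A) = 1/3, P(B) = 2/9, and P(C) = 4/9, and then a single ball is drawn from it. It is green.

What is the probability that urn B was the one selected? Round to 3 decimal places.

Compute the likelihood of this draw for each case: P(data | urn A) = (4/6) = 2/3; P(data | urn B) = (2/6) = 1/3; P(data | urn C) = (2/7) = 2/7.
The prior-weighted likelihoods are 1/3 · 2/3 = 2/9, 2/9 · 1/3 = 2/27, 4/9 · 2/7 = 8/63; summing to 80/189.
By Bayes' rule, P(urn B | data) = (2/27) / (80/189) = 7/40.

0.175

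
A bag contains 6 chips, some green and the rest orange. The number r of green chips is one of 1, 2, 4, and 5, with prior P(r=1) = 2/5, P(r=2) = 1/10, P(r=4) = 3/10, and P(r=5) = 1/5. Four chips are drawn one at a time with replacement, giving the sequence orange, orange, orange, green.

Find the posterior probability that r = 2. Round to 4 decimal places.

0.1744

Under each hypothesis, the probability of the observed sequence is: P(data | r = 1) = (5/6)(5/6)(5/6)(1/6) = 0.096451; P(data | r = 2) = (4/6)(4/6)(4/6)(2/6) = 0.098765; P(data | r = 4) = (2/6)(2/6)(2/6)(4/6) = 0.024691; P(data | r = 5) = (1/6)(1/6)(1/6)(5/6) = 0.003858.
The prior-weighted likelihoods are 2/5 · 0.096451 = 0.03858, 1/10 · 0.098765 = 0.0098765, 3/10 · 0.024691 = 0.0074074, 1/5 · 0.003858 = 0.0007716; with total 0.056636.
By Bayes' rule, P(r = 2 | data) = (0.0098765) / (0.056636) = 0.17439.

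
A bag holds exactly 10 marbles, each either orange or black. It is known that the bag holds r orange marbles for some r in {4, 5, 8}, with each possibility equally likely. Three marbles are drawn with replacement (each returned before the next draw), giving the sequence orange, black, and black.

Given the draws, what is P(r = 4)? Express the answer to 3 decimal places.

The likelihood of the observed sequence under each hypothesis: P(data | r = 4) = (4/10)(6/10)(6/10) = 0.144; P(data | r = 5) = (5/10)(5/10)(5/10) = 0.125; P(data | r = 8) = (8/10)(2/10)(2/10) = 0.032.
Weighting by the prior gives 1/3 · 0.144 = 0.048, 1/3 · 0.125 = 0.041667, 1/3 · 0.032 = 0.010667; summing to 0.10033.
By Bayes' rule, P(r = 4 | data) = (0.048) / (0.10033) = 0.47841.

0.478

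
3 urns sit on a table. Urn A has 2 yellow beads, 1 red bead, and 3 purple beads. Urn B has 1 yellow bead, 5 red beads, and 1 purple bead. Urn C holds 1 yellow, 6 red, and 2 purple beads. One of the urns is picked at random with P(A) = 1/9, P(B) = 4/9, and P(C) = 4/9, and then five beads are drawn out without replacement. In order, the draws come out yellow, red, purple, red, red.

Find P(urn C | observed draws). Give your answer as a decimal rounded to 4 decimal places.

Under each hypothesis, the probability of the observed sequence is: P(data | urn A) = (2/6)(1/5)(3/4)(0/3) = 0; P(data | urn B) = (1/7)(5/6)(1/5)(4/4)(3/3) = 1/42; P(data | urn C) = (1/9)(6/8)(2/7)(5/6)(4/5) = 1/63.
Multiplying each by its prior: 1/9 · 0 = 0, 4/9 · 1/42 = 2/189, 4/9 · 1/63 = 4/567; with total 10/567.
Hence P(urn C | data) = (4/567) / (10/567) = 2/5.

0.4000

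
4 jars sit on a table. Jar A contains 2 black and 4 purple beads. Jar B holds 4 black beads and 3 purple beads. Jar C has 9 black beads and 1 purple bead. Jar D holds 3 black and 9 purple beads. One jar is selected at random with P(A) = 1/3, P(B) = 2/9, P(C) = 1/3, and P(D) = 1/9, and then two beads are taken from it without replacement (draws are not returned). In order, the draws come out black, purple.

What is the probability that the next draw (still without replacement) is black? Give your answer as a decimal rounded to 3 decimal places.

Under each hypothesis, the probability of the observed sequence is: P(data | jar A) = (2/6)(4/5) = 0.26667; P(data | jar B) = (4/7)(3/6) = 0.28571; P(data | jar C) = (9/10)(1/9) = 0.1; P(data | jar D) = (3/12)(9/11) = 0.20455.
Weighting by the prior gives 1/3 · 0.26667 = 0.088889, 2/9 · 0.28571 = 0.063492, 1/3 · 0.1 = 0.033333, 1/9 · 0.20455 = 0.022727; these sum to 0.20844.
Dividing through by the total gives posterior P(jar A | data) = 0.42645, P(jar B | data) = 0.3046, P(jar C | data) = 0.15992, P(jar D | data) = 0.10903.
The predictive probability is P(black next | data) = (1/4)(0.42645) + (3/5)(0.3046) + (1)(0.15992) + (1/5)(0.10903) = 0.4711.

0.471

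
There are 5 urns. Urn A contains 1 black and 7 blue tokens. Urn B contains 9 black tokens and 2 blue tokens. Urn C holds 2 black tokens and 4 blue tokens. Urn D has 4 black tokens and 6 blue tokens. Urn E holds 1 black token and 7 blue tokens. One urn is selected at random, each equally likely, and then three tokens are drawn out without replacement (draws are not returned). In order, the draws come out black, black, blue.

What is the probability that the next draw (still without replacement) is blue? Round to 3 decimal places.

Under each hypothesis, the probability of the observed sequence is: P(data | urn A) = (1/8)(0/7) = 0; P(data | urn B) = (9/11)(8/10)(2/9) = 0.14545; P(data | urn C) = (2/6)(1/5)(4/4) = 0.066667; P(data | urn D) = (4/10)(3/9)(6/8) = 0.1; P(data | urn E) = (1/8)(0/7) = 0.
Multiplying each by its prior: 1/5 · 0 = 0, 1/5 · 0.14545 = 0.029091, 1/5 · 0.066667 = 0.013333, 1/5 · 0.1 = 0.02, 1/5 · 0 = 0; summing to 0.062424.
The posterior is then P(urn A | data) = 0, P(urn B | data) = 0.46602, P(urn C | data) = 0.21359, P(urn D | data) = 0.32039, P(urn E | data) = 0.
The predictive probability is P(blue next | data) = (1/8)(0.46602) + (1)(0.21359) + (5/7)(0.32039) = 0.50069.

0.501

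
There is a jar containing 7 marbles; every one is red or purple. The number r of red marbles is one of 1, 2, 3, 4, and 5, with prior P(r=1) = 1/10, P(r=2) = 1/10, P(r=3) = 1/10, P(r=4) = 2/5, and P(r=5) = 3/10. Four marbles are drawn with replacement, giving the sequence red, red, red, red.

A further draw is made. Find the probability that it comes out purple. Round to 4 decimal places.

0.3447

For each hypothesis, P(data | H) works out to: P(data | r = 1) = (1/7)(1/7)(1/7)(1/7) = 0.00041649; P(data | r = 2) = (2/7)(2/7)(2/7)(2/7) = 0.0066639; P(data | r = 3) = (3/7)(3/7)(3/7)(3/7) = 0.033736; P(data | r = 4) = (4/7)(4/7)(4/7)(4/7) = 0.10662; P(data | r = 5) = (5/7)(5/7)(5/7)(5/7) = 0.26031.
Multiplying each by its prior: 1/10 · 0.00041649 = 4.1649e-05, 1/10 · 0.0066639 = 0.00066639, 1/10 · 0.033736 = 0.0033736, 2/5 · 0.10662 = 0.042649, 3/10 · 0.26031 = 0.078092; these sum to 0.12482.
Dividing through by the total gives posterior P(r = 1 | data) = 0.00033367, P(r = 2 | data) = 0.0053387, P(r = 3 | data) = 0.027027, P(r = 4 | data) = 0.34168, P(r = 5 | data) = 0.62563.
Averaging over the posterior, P(purple next | data) = (6/7)(0.00033367) + (5/7)(0.0053387) + (4/7)(0.027027) + (3/7)(0.34168) + (2/7)(0.62563) = 0.34473.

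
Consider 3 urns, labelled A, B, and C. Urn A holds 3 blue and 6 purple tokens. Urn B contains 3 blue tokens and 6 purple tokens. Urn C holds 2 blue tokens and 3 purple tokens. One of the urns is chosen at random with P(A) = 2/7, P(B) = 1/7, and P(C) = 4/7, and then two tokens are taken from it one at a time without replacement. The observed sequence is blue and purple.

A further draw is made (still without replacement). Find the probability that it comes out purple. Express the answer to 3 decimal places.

Compute the likelihood of the observed sequence for each case: P(data | urn A) = (3/9)(6/8) = 1/4; P(data | urn B) = (3/9)(6/8) = 1/4; P(data | urn C) = (2/5)(3/4) = 3/10.
Weighting by the prior gives 2/7 · 1/4 = 1/14, 1/7 · 1/4 = 1/28, 4/7 · 3/10 = 6/35; with total 39/140.
The posterior is then P(urn A | data) = 10/39, P(urn B | data) = 5/39, P(urn C | data) = 8/13.
Averaging over the posterior, P(purple next | data) = (5/7)(10/39) + (5/7)(5/39) + (2/3)(8/13) = 187/273.

0.685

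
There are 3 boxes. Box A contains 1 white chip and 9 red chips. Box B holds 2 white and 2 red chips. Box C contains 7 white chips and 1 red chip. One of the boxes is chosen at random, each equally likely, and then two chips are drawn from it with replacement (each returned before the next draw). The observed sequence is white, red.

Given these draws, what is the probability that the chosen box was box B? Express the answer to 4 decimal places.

Compute the likelihood of the observed sequence for each case: P(data | box A) = (1/10)(9/10) = 0.09; P(data | box B) = (2/4)(2/4) = 0.25; P(data | box C) = (7/8)(1/8) = 0.10938.
Multiplying each by its prior: 1/3 · 0.09 = 0.03, 1/3 · 0.25 = 0.083333, 1/3 · 0.10938 = 0.036458; summing to 0.14979.
Therefore the posterior P(box B | data) = (0.083333) / (0.14979) = 0.55633.

0.5563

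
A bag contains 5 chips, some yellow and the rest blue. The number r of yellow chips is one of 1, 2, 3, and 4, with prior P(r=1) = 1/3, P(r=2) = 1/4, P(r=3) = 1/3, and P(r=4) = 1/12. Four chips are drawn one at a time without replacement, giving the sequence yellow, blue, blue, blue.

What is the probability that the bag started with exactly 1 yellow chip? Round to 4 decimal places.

0.7273

Compute the likelihood of the observed sequence for each case: P(data | r = 1) = (1/5)(4/4)(3/3)(2/2) = 1/5; P(data | r = 2) = (2/5)(3/4)(2/3)(1/2) = 1/10; P(data | r = 3) = (3/5)(2/4)(1/3)(0/2) = 0; P(data | r = 4) = (4/5)(1/4)(0/3) = 0.
Weighting by the prior gives 1/3 · 1/5 = 1/15, 1/4 · 1/10 = 1/40, 1/3 · 0 = 0, 1/12 · 0 = 0; with total 11/120.
By Bayes' rule, P(r = 1 | data) = (1/15) / (11/120) = 8/11.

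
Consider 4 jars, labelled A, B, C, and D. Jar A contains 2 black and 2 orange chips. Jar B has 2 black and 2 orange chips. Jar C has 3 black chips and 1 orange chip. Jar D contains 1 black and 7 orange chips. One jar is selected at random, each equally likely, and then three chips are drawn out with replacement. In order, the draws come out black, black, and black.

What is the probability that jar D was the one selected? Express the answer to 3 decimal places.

For each hypothesis, P(data | H) works out to: P(data | jar A) = (2/4)(2/4)(2/4) = 0.125; P(data | jar B) = (2/4)(2/4)(2/4) = 0.125; P(data | jar C) = (3/4)(3/4)(3/4) = 0.42188; P(data | jar D) = (1/8)(1/8)(1/8) = 0.0019531.
Multiplying each by its prior: 1/4 · 0.125 = 0.03125, 1/4 · 0.125 = 0.03125, 1/4 · 0.42188 = 0.10547, 1/4 · 0.0019531 = 0.00048828; with total 0.16846.
Therefore the posterior P(jar D | data) = (0.00048828) / (0.16846) = 0.0028986.

0.003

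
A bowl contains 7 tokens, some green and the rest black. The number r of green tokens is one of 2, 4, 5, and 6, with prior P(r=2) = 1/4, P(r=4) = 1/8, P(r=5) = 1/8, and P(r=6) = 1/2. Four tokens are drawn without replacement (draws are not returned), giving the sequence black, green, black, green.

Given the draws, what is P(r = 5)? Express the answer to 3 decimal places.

Compute the likelihood of the observed sequence for each case: P(data | r = 2) = (5/7)(2/6)(4/5)(1/4) = 1/21; P(data | r = 4) = (3/7)(4/6)(2/5)(3/4) = 3/35; P(data | r = 5) = (2/7)(5/6)(1/5)(4/4) = 1/21; P(data | r = 6) = (1/7)(6/6)(0/5) = 0.
The prior-weighted likelihoods are 1/4 · 1/21 = 1/84, 1/8 · 3/35 = 3/280, 1/8 · 1/21 = 1/168, 1/2 · 0 = 0; with total 1/35.
By Bayes' rule, P(r = 5 | data) = (1/168) / (1/35) = 5/24.

0.208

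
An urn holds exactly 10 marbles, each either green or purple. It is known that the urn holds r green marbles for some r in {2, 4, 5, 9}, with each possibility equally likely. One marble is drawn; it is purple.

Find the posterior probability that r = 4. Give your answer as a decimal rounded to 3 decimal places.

Compute the likelihood of this draw for each case: P(data | r = 2) = (8/10) = 4/5; P(data | r = 4) = (6/10) = 3/5; P(data | r = 5) = (5/10) = 1/2; P(data | r = 9) = (1/10) = 1/10.
Weighting by the prior gives 1/4 · 4/5 = 1/5, 1/4 · 3/5 = 3/20, 1/4 · 1/2 = 1/8, 1/4 · 1/10 = 1/40; with total 1/2.
Hence P(r = 4 | data) = (3/20) / (1/2) = 3/10.

0.300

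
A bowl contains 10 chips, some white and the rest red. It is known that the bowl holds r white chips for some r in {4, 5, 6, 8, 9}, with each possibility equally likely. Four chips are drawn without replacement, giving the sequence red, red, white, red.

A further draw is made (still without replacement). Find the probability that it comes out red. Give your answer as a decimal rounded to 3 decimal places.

Under each hypothesis, the probability of the observed sequence is: P(data | r = 4) = (6/10)(5/9)(4/8)(4/7) = 2/21; P(data | r = 5) = (5/10)(4/9)(5/8)(3/7) = 5/84; P(data | r = 6) = (4/10)(3/9)(6/8)(2/7) = 1/35; P(data | r = 8) = (2/10)(1/9)(8/8)(0/7) = 0; P(data | r = 9) = (1/10)(0/9) = 0.
Weighting by the prior gives 1/5 · 2/21 = 2/105, 1/5 · 5/84 = 1/84, 1/5 · 1/35 = 1/175, 1/5 · 0 = 0, 1/5 · 0 = 0; with total 11/300.
Normalising, the posterior is P(r = 4 | data) = 40/77, P(r = 5 | data) = 25/77, P(r = 6 | data) = 12/77, P(r = 8 | data) = 0, P(r = 9 | data) = 0.
Averaging over the posterior, P(red next | data) = (1/2)(40/77) + (1/3)(25/77) + (1/6)(12/77) = 13/33.

0.394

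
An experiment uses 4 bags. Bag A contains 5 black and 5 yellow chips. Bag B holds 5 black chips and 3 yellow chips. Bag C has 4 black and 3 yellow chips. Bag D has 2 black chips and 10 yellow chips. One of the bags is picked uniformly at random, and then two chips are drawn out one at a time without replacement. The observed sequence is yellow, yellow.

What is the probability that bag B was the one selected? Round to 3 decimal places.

For each hypothesis, P(data | H) works out to: P(data | bag A) = (5/10)(4/9) = 0.22222; P(data | bag B) = (3/8)(2/7) = 0.10714; P(data | bag C) = (3/7)(2/6) = 0.14286; P(data | bag D) = (10/12)(9/11) = 0.68182.
The prior-weighted likelihoods are 1/4 · 0.22222 = 0.055556, 1/4 · 0.10714 = 0.026786, 1/4 · 0.14286 = 0.035714, 1/4 · 0.68182 = 0.17045; these sum to 0.28851.
Therefore the posterior P(bag B | data) = (0.026786) / (0.28851) = 0.092842.

0.093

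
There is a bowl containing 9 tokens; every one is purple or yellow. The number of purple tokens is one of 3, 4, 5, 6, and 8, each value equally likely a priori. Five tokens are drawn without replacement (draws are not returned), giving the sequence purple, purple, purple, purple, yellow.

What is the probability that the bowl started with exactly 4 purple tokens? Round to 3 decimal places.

0.036

The likelihood of the observed sequence under each hypothesis: P(data | r = 3) = (3/9)(2/8)(1/7)(0/6) = 0; P(data | r = 4) = (4/9)(3/8)(2/7)(1/6)(5/5) = 1/126; P(data | r = 5) = (5/9)(4/8)(3/7)(2/6)(4/5) = 2/63; P(data | r = 6) = (6/9)(5/8)(4/7)(3/6)(3/5) = 1/14; P(data | r = 8) = (8/9)(7/8)(6/7)(5/6)(1/5) = 1/9.
Multiplying each by its prior: 1/5 · 0 = 0, 1/5 · 1/126 = 1/630, 1/5 · 2/63 = 2/315, 1/5 · 1/14 = 1/70, 1/5 · 1/9 = 1/45; these sum to 2/45.
So P(r = 4 | data) = (1/630) / (2/45) = 1/28.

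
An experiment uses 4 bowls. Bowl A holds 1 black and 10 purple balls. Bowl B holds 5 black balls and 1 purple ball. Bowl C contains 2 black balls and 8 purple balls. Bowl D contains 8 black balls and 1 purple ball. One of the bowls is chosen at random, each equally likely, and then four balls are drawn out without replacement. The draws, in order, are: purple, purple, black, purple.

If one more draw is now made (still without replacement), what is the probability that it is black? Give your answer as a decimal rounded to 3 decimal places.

0.099

Compute the likelihood of the observed sequence for each case: P(data | bowl A) = (10/11)(9/10)(1/9)(8/8) = 1/11; P(data | bowl B) = (1/6)(0/5) = 0; P(data | bowl C) = (8/10)(7/9)(2/8)(6/7) = 2/15; P(data | bowl D) = (1/9)(0/8) = 0.
Weighting by the prior gives 1/4 · 1/11 = 1/44, 1/4 · 0 = 0, 1/4 · 2/15 = 1/30, 1/4 · 0 = 0; with total 37/660.
Dividing through by the total gives posterior P(bowl A | data) = 15/37, P(bowl B | data) = 0, P(bowl C | data) = 22/37, P(bowl D | data) = 0.
So P(black next | data) = Σ P(black next | H) P(H | data) = (0)(15/37) + (1/6)(22/37) = 11/111.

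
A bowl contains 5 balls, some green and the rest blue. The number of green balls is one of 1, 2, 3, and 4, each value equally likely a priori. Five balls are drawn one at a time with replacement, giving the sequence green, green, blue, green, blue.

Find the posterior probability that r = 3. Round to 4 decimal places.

0.4154

The likelihood of the observed sequence under each hypothesis: P(data | r = 1) = (1/5)(1/5)(4/5)(1/5)(4/5) = 0.00512; P(data | r = 2) = (2/5)(2/5)(3/5)(2/5)(3/5) = 0.02304; P(data | r = 3) = (3/5)(3/5)(2/5)(3/5)(2/5) = 0.03456; P(data | r = 4) = (4/5)(4/5)(1/5)(4/5)(1/5) = 0.02048.
The prior-weighted likelihoods are 1/4 · 0.00512 = 0.00128, 1/4 · 0.02304 = 0.00576, 1/4 · 0.03456 = 0.00864, 1/4 · 0.02048 = 0.00512; these sum to 0.0208.
By Bayes' rule, P(r = 3 | data) = (0.00864) / (0.0208) = 0.41538.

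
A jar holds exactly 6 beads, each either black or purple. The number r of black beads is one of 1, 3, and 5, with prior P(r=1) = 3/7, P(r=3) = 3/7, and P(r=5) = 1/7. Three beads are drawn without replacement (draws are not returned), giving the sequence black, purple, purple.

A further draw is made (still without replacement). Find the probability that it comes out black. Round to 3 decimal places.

Under each hypothesis, the probability of the observed sequence is: P(data | r = 1) = (1/6)(5/5)(4/4) = 1/6; P(data | r = 3) = (3/6)(3/5)(2/4) = 3/20; P(data | r = 5) = (5/6)(1/5)(0/4) = 0.
Multiplying each by its prior: 3/7 · 1/6 = 1/14, 3/7 · 3/20 = 9/140, 1/7 · 0 = 0; with total 19/140.
Dividing through by the total gives posterior P(r = 1 | data) = 10/19, P(r = 3 | data) = 9/19, P(r = 5 | data) = 0.
The predictive probability is P(black next | data) = (0)(10/19) + (2/3)(9/19) = 6/19.

0.316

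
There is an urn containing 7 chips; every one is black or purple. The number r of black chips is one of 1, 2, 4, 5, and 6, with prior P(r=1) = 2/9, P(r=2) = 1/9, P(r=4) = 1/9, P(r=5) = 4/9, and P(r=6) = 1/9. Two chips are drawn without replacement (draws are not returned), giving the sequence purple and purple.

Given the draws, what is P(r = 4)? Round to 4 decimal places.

0.0638

Compute the likelihood of the observed sequence for each case: P(data | r = 1) = (6/7)(5/6) = 5/7; P(data | r = 2) = (5/7)(4/6) = 10/21; P(data | r = 4) = (3/7)(2/6) = 1/7; P(data | r = 5) = (2/7)(1/6) = 1/21; P(data | r = 6) = (1/7)(0/6) = 0.
Weighting by the prior gives 2/9 · 5/7 = 10/63, 1/9 · 10/21 = 10/189, 1/9 · 1/7 = 1/63, 4/9 · 1/21 = 4/189, 1/9 · 0 = 0; summing to 47/189.
By Bayes' rule, P(r = 4 | data) = (1/63) / (47/189) = 3/47.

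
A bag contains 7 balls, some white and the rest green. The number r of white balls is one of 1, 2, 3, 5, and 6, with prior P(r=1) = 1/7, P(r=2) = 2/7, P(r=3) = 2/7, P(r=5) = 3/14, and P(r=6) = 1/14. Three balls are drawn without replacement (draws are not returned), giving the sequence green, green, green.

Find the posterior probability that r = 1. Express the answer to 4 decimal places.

Under each hypothesis, the probability of the observed sequence is: P(data | r = 1) = (6/7)(5/6)(4/5) = 4/7; P(data | r = 2) = (5/7)(4/6)(3/5) = 2/7; P(data | r = 3) = (4/7)(3/6)(2/5) = 4/35; P(data | r = 5) = (2/7)(1/6)(0/5) = 0; P(data | r = 6) = (1/7)(0/6) = 0.
Multiplying each by its prior: 1/7 · 4/7 = 4/49, 2/7 · 2/7 = 4/49, 2/7 · 4/35 = 8/245, 3/14 · 0 = 0, 1/14 · 0 = 0; these sum to 48/245.
By Bayes' rule, P(r = 1 | data) = (4/49) / (48/245) = 5/12.

0.4167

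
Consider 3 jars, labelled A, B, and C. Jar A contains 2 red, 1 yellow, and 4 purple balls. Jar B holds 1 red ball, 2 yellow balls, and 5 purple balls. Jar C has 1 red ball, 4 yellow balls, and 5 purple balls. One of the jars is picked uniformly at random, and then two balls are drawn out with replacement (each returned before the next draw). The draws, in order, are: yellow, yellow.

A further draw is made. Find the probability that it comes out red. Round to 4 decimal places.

0.1220

The likelihood of the observed sequence under each hypothesis: P(data | jar A) = (1/7)(1/7) = 0.020408; P(data | jar B) = (2/8)(2/8) = 0.0625; P(data | jar C) = (4/10)(4/10) = 0.16.
The prior-weighted likelihoods are 1/3 · 0.020408 = 0.0068027, 1/3 · 0.0625 = 0.020833, 1/3 · 0.16 = 0.053333; summing to 0.080969.
The posterior is then P(jar A | data) = 0.084016, P(jar B | data) = 0.2573, P(jar C | data) = 0.65869.
So P(red next | data) = Σ P(red next | H) P(H | data) = (2/7)(0.084016) + (1/8)(0.2573) + (1/10)(0.65869) = 0.12204.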